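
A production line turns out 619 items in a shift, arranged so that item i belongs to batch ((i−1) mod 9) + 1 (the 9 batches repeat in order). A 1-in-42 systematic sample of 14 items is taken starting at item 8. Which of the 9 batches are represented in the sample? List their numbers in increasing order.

Consecutive selections differ by k = 42, so their batch numbers differ by 42 mod 9 = 6.
gcd(42, 9) = 3, so the sample visits 9/3 = 3 distinct residues mod 9.
Start 8 is batch 8; the batches hit are 2, 5, 8.

2, 5, 8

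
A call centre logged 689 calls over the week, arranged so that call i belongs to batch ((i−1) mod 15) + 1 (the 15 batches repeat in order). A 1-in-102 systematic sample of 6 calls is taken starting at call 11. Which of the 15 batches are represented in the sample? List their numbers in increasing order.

2, 5, 8, 11, 14

Consecutive selections differ by k = 102, so their batch numbers differ by 102 mod 15 = 12.
gcd(102, 15) = 3, so the sample visits 15/3 = 5 distinct residues mod 15.
Start 11 is batch 11; the batches hit are 2, 5, 8, 11, 14.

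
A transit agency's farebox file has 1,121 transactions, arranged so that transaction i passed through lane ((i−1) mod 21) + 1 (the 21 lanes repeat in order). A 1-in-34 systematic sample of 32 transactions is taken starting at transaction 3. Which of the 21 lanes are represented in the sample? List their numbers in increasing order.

Consecutive selections differ by k = 34, so their lane numbers differ by 34 mod 21 = 13.
gcd(34, 21) = 1, so the sample visits 21/1 = 21 distinct residues mod 21.
Start 3 is lane 3; the lanes hit are 1, 2, 3, 4, 5, 6, 7, 8, 9, 10, 11, 12, 13, 14, 15, 16, 17, 18, 19, 20, 21.

1, 2, 3, 4, 5, 6, 7, 8, 9, 10, 11, 12, 13, 14, 15, 16, 17, 18, 19, 20, 21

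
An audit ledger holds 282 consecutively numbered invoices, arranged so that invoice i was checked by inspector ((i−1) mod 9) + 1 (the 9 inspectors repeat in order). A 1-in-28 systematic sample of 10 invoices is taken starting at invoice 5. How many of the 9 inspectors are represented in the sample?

9

Consecutive selections differ by k = 28, so their inspector numbers differ by 28 mod 9 = 1.
gcd(28, 9) = 1, so the sample visits 9/1 = 9 distinct residues mod 9.
Start 5 is inspector 5; the inspectors hit are 1, 2, 3, 4, 5, 6, 7, 8, 9.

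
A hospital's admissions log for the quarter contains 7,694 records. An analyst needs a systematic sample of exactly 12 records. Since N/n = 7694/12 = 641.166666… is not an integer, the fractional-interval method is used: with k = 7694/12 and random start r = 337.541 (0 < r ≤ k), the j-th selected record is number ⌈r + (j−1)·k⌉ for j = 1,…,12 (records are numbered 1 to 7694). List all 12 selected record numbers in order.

338, 979, 1620, 2262, 2903, 3544, 4185, 4826, 5467, 6109, 6750, 7391

j=1: r + 0k = 337.541 → ⌈·⌉ = 338
j=2: r + 1k = 978.707666… → ⌈·⌉ = 979
j=3: r + 2k = 1619.874333… → ⌈·⌉ = 1620
j=4: r + 3k = 2261.041 → ⌈·⌉ = 2262
j=5: r + 4k = 2902.207666… → ⌈·⌉ = 2903
j=6: r + 5k = 3543.374333… → ⌈·⌉ = 3544
j=7: r + 6k = 4184.541 → ⌈·⌉ = 4185
j=8: r + 7k = 4825.707666… → ⌈·⌉ = 4826
j=9: r + 8k = 5466.874333… → ⌈·⌉ = 5467
j=10: r + 9k = 6108.041 → ⌈·⌉ = 6109
j=11: r + 10k = 6749.207666… → ⌈·⌉ = 6750
j=12: r + 11k = 7390.374333… → ⌈·⌉ = 7391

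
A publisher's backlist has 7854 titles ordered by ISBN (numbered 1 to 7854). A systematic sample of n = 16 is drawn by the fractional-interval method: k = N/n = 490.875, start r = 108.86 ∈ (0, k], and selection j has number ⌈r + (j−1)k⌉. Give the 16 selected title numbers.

j=1: r + 0k = 108.86 → ⌈·⌉ = 109
j=2: r + 1k = 599.735 → ⌈·⌉ = 600
j=3: r + 2k = 1090.61 → ⌈·⌉ = 1091
j=4: r + 3k = 1581.485 → ⌈·⌉ = 1582
j=5: r + 4k = 2072.36 → ⌈·⌉ = 2073
j=6: r + 5k = 2563.235 → ⌈·⌉ = 2564
j=7: r + 6k = 3054.11 → ⌈·⌉ = 3055
j=8: r + 7k = 3544.985 → ⌈·⌉ = 3545
j=9: r + 8k = 4035.86 → ⌈·⌉ = 4036
j=10: r + 9k = 4526.735 → ⌈·⌉ = 4527
j=11: r + 10k = 5017.61 → ⌈·⌉ = 5018
j=12: r + 11k = 5508.485 → ⌈·⌉ = 5509
j=13: r + 12k = 5999.36 → ⌈·⌉ = 6000
j=14: r + 13k = 6490.235 → ⌈·⌉ = 6491
j=15: r + 14k = 6981.11 → ⌈·⌉ = 6982
j=16: r + 15k = 7471.985 → ⌈·⌉ = 7472

109, 600, 1091, 1582, 2073, 2564, 3055, 3545, 4036, 4527, 5018, 5509, 6000, 6491, 6982, 7472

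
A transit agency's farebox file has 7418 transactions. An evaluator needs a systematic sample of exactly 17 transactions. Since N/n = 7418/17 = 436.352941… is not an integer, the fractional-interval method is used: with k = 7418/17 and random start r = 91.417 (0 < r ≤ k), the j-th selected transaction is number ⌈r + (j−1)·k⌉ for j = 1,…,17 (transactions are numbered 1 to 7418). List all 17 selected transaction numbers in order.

92, 528, 965, 1401, 1837, 2274, 2710, 3146, 3583, 4019, 4455, 4892, 5328, 5765, 6201, 6637, 7074

j=1: r + 0k = 91.417 → ⌈·⌉ = 92
j=2: r + 1k = 527.769941… → ⌈·⌉ = 528
j=3: r + 2k = 964.122882… → ⌈·⌉ = 965
j=4: r + 3k = 1400.475823… → ⌈·⌉ = 1401
j=5: r + 4k = 1836.828764… → ⌈·⌉ = 1837
j=6: r + 5k = 2273.181705… → ⌈·⌉ = 2274
j=7: r + 6k = 2709.534647… → ⌈·⌉ = 2710
j=8: r + 7k = 3145.887588… → ⌈·⌉ = 3146
j=9: r + 8k = 3582.240529… → ⌈·⌉ = 3583
j=10: r + 9k = 4018.593470… → ⌈·⌉ = 4019
j=11: r + 10k = 4454.946411… → ⌈·⌉ = 4455
j=12: r + 11k = 4891.299352… → ⌈·⌉ = 4892
j=13: r + 12k = 5327.652294… → ⌈·⌉ = 5328
j=14: r + 13k = 5764.005235… → ⌈·⌉ = 5765
j=15: r + 14k = 6200.358176… → ⌈·⌉ = 6201
j=16: r + 15k = 6636.711117… → ⌈·⌉ = 6637
j=17: r + 16k = 7073.064058… → ⌈·⌉ = 7074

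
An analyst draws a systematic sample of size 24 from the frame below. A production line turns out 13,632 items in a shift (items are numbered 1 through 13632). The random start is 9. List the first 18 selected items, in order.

9, 577, 1145, 1713, 2281, 2849, 3417, 3985, 4553, 5121, 5689, 6257, 6825, 7393, 7961, 8529, 9097, 9665

k = N/n = 13632/24 = 568
item 1: 9
item 2: 9 + 568 = 577
item 3: 577 + 568 = 1145
item 4: 1145 + 568 = 1713
item 5: 1713 + 568 = 2281
item 6: 2281 + 568 = 2849
item 7: 2849 + 568 = 3417
item 8: 3417 + 568 = 3985
item 9: 3985 + 568 = 4553
item 10: 4553 + 568 = 5121
item 11: 5121 + 568 = 5689
item 12: 5689 + 568 = 6257
item 13: 6257 + 568 = 6825
item 14: 6825 + 568 = 7393
item 15: 7393 + 568 = 7961
item 16: 7961 + 568 = 8529
item 17: 8529 + 568 = 9097
item 18: 9097 + 568 = 9665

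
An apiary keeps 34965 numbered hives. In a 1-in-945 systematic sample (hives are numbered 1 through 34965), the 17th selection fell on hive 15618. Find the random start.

498

k = 945
r = 15618 − (17−1)×945 = 15618 − 15120 = 498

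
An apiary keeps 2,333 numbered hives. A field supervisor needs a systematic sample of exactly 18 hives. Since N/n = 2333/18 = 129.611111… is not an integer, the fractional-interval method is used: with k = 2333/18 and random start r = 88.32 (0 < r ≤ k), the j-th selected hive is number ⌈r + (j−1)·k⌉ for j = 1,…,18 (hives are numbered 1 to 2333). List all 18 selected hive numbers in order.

j=1: r + 0k = 88.32 → ⌈·⌉ = 89
j=2: r + 1k = 217.931111… → ⌈·⌉ = 218
j=3: r + 2k = 347.542222… → ⌈·⌉ = 348
j=4: r + 3k = 477.153333… → ⌈·⌉ = 478
j=5: r + 4k = 606.764444… → ⌈·⌉ = 607
j=6: r + 5k = 736.375555… → ⌈·⌉ = 737
j=7: r + 6k = 865.986666… → ⌈·⌉ = 866
j=8: r + 7k = 995.597777… → ⌈·⌉ = 996
j=9: r + 8k = 1125.208888… → ⌈·⌉ = 1126
j=10: r + 9k = 1254.82 → ⌈·⌉ = 1255
j=11: r + 10k = 1384.431111… → ⌈·⌉ = 1385
j=12: r + 11k = 1514.042222… → ⌈·⌉ = 1515
j=13: r + 12k = 1643.653333… → ⌈·⌉ = 1644
j=14: r + 13k = 1773.264444… → ⌈·⌉ = 1774
j=15: r + 14k = 1902.875555… → ⌈·⌉ = 1903
j=16: r + 15k = 2032.486666… → ⌈·⌉ = 2033
j=17: r + 16k = 2162.097777… → ⌈·⌉ = 2163
j=18: r + 17k = 2291.708888… → ⌈·⌉ = 2292

89, 218, 348, 478, 607, 737, 866, 996, 1126, 1255, 1385, 1515, 1644, 1774, 1903, 2033, 2163, 2292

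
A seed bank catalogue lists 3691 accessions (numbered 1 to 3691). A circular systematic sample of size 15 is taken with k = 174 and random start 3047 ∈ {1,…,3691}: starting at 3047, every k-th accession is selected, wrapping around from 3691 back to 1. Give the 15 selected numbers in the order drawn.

Selection 1: 3047
Selection 2: 3047 + 174 = 3221
Selection 3: 3221 + 174 = 3395
Selection 4: 3395 + 174 = 3569
Selection 5: 3569 + 174 = 3743 → 3743 − 3691 = 52
Selection 6: 52 + 174 = 226
Selection 7: 226 + 174 = 400
Selection 8: 400 + 174 = 574
Selection 9: 574 + 174 = 748
Selection 10: 748 + 174 = 922
Selection 11: 922 + 174 = 1096
Selection 12: 1096 + 174 = 1270
Selection 13: 1270 + 174 = 1444
Selection 14: 1444 + 174 = 1618
Selection 15: 1618 + 174 = 1792

3047, 3221, 3395, 3569, 52, 226, 400, 574, 748, 922, 1096, 1270, 1444, 1618, 1792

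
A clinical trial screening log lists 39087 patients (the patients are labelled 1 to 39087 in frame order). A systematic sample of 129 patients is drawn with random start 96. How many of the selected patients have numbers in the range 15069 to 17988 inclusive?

10

k = 39087/129 = 303
First selection ≥ 15069: 96 + ⌈(15069−96)/303⌉·303 = 96 + 50×303 = 15246
Last selection ≤ 17988: 96 + ⌊(17988−96)/303⌋·303 = 96 + 59×303 = 17973
Count = 59 − 50 + 1 = 10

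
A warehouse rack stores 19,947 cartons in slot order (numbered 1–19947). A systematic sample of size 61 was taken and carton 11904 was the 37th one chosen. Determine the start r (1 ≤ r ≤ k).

k = 19947/61 = 327
r = 11904 − (37−1)×327 = 11904 − 11772 = 132

132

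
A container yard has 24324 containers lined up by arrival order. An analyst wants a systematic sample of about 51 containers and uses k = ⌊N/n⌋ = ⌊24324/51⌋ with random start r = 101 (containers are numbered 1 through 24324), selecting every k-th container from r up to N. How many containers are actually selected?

51

k = ⌊24324/51⌋ = 476
Achieved size = ⌊(24324 − 101)/476⌋ + 1 = ⌊24223/476⌋ + 1 = 50 + 1 = 51
(last selection: 101 + 50×476 = 23901 ≤ 24324; next would be 24377 > 24324)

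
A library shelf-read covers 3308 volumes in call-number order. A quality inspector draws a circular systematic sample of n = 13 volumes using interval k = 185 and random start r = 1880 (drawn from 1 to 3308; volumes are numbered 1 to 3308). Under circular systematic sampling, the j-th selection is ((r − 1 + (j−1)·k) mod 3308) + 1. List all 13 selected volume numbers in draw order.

Selection 1: 1880
Selection 2: 1880 + 185 = 2065
Selection 3: 2065 + 185 = 2250
Selection 4: 2250 + 185 = 2435
Selection 5: 2435 + 185 = 2620
Selection 6: 2620 + 185 = 2805
Selection 7: 2805 + 185 = 2990
Selection 8: 2990 + 185 = 3175
Selection 9: 3175 + 185 = 3360 → 3360 − 3308 = 52
Selection 10: 52 + 185 = 237
Selection 11: 237 + 185 = 422
Selection 12: 422 + 185 = 607
Selection 13: 607 + 185 = 792

1880, 2065, 2250, 2435, 2620, 2805, 2990, 3175, 52, 237, 422, 607, 792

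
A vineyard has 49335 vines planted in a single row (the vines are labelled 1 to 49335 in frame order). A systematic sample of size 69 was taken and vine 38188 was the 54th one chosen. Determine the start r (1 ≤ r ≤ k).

k = 49335/69 = 715
r = 38188 − (54−1)×715 = 38188 − 37895 = 293

293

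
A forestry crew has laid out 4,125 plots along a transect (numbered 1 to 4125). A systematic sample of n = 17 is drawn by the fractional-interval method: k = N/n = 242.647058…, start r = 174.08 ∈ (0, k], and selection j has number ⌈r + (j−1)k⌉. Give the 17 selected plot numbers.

175, 417, 660, 903, 1145, 1388, 1630, 1873, 2116, 2358, 2601, 2844, 3086, 3329, 3572, 3814, 4057

j=1: r + 0k = 174.08 → ⌈·⌉ = 175
j=2: r + 1k = 416.727058… → ⌈·⌉ = 417
j=3: r + 2k = 659.374117… → ⌈·⌉ = 660
j=4: r + 3k = 902.021176… → ⌈·⌉ = 903
j=5: r + 4k = 1144.668235… → ⌈·⌉ = 1145
j=6: r + 5k = 1387.315294… → ⌈·⌉ = 1388
j=7: r + 6k = 1629.962352… → ⌈·⌉ = 1630
j=8: r + 7k = 1872.609411… → ⌈·⌉ = 1873
j=9: r + 8k = 2115.256470… → ⌈·⌉ = 2116
j=10: r + 9k = 2357.903529… → ⌈·⌉ = 2358
j=11: r + 10k = 2600.550588… → ⌈·⌉ = 2601
j=12: r + 11k = 2843.197647… → ⌈·⌉ = 2844
j=13: r + 12k = 3085.844705… → ⌈·⌉ = 3086
j=14: r + 13k = 3328.491764… → ⌈·⌉ = 3329
j=15: r + 14k = 3571.138823… → ⌈·⌉ = 3572
j=16: r + 15k = 3813.785882… → ⌈·⌉ = 3814
j=17: r + 16k = 4056.432941… → ⌈·⌉ = 4057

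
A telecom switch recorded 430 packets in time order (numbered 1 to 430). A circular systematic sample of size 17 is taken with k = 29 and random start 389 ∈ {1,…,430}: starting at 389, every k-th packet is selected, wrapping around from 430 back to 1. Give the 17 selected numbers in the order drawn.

389, 418, 17, 46, 75, 104, 133, 162, 191, 220, 249, 278, 307, 336, 365, 394, 423

Selection 1: 389
Selection 2: 389 + 29 = 418
Selection 3: 418 + 29 = 447 → 447 − 430 = 17
Selection 4: 17 + 29 = 46
Selection 5: 46 + 29 = 75
Selection 6: 75 + 29 = 104
Selection 7: 104 + 29 = 133
Selection 8: 133 + 29 = 162
Selection 9: 162 + 29 = 191
Selection 10: 191 + 29 = 220
Selection 11: 220 + 29 = 249
Selection 12: 249 + 29 = 278
Selection 13: 278 + 29 = 307
Selection 14: 307 + 29 = 336
Selection 15: 336 + 29 = 365
Selection 16: 365 + 29 = 394
Selection 17: 394 + 29 = 423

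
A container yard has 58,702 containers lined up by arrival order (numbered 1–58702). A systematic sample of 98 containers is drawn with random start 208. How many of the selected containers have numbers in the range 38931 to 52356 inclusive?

23

k = 58702/98 = 599
First selection ≥ 38931: 208 + ⌈(38931−208)/599⌉·599 = 208 + 65×599 = 39143
Last selection ≤ 52356: 208 + ⌊(52356−208)/599⌋·599 = 208 + 87×599 = 52321
Count = 87 − 65 + 1 = 23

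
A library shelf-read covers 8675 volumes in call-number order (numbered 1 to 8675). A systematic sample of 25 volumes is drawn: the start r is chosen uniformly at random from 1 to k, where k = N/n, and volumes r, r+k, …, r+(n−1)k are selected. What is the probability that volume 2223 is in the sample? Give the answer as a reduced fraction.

k = 8675/25 = 347.
Volume 2223 is selected iff r ≡ 2223 (mod 347); exactly one such r in {1,…,347}.
Inclusion probability = 1/347.

1/347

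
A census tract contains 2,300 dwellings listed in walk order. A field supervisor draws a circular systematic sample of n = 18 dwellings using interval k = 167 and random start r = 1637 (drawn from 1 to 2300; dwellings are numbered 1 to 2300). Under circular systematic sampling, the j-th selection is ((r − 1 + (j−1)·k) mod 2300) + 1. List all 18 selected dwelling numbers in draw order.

1637, 1804, 1971, 2138, 5, 172, 339, 506, 673, 840, 1007, 1174, 1341, 1508, 1675, 1842, 2009, 2176

Selection 1: 1637
Selection 2: 1637 + 167 = 1804
Selection 3: 1804 + 167 = 1971
Selection 4: 1971 + 167 = 2138
Selection 5: 2138 + 167 = 2305 → 2305 − 2300 = 5
Selection 6: 5 + 167 = 172
Selection 7: 172 + 167 = 339
Selection 8: 339 + 167 = 506
Selection 9: 506 + 167 = 673
Selection 10: 673 + 167 = 840
Selection 11: 840 + 167 = 1007
Selection 12: 1007 + 167 = 1174
Selection 13: 1174 + 167 = 1341
Selection 14: 1341 + 167 = 1508
Selection 15: 1508 + 167 = 1675
Selection 16: 1675 + 167 = 1842
Selection 17: 1842 + 167 = 2009
Selection 18: 2009 + 167 = 2176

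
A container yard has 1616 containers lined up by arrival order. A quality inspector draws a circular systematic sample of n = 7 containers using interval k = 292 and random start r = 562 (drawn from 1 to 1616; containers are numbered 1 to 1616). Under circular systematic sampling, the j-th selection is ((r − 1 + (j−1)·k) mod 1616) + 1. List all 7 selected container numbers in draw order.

562, 854, 1146, 1438, 114, 406, 698

Selection 1: 562
Selection 2: 562 + 292 = 854
Selection 3: 854 + 292 = 1146
Selection 4: 1146 + 292 = 1438
Selection 5: 1438 + 292 = 1730 → 1730 − 1616 = 114
Selection 6: 114 + 292 = 406
Selection 7: 406 + 292 = 698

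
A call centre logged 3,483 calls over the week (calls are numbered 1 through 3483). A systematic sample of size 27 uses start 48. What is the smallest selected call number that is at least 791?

k = 3483/27 = 129
Steps past start: ⌈(791 − 48)/129⌉ = ⌈743/129⌉ = 6
Selected call: 48 + 6×129 = 822

822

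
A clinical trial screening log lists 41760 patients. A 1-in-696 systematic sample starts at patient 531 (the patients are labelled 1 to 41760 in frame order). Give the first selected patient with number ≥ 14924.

15147

k = 696
Steps past start: ⌈(14924 − 531)/696⌉ = ⌈14393/696⌉ = 21
Selected patient: 531 + 21×696 = 15147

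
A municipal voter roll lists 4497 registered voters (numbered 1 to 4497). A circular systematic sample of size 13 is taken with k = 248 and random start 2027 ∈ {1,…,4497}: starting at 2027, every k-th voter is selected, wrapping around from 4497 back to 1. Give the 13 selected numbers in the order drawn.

2027, 2275, 2523, 2771, 3019, 3267, 3515, 3763, 4011, 4259, 10, 258, 506

Selection 1: 2027
Selection 2: 2027 + 248 = 2275
Selection 3: 2275 + 248 = 2523
Selection 4: 2523 + 248 = 2771
Selection 5: 2771 + 248 = 3019
Selection 6: 3019 + 248 = 3267
Selection 7: 3267 + 248 = 3515
Selection 8: 3515 + 248 = 3763
Selection 9: 3763 + 248 = 4011
Selection 10: 4011 + 248 = 4259
Selection 11: 4259 + 248 = 4507 → 4507 − 4497 = 10
Selection 12: 10 + 248 = 258
Selection 13: 258 + 248 = 506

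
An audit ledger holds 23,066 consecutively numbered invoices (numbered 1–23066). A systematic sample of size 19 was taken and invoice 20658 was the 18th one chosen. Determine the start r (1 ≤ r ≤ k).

k = 23066/19 = 1214
r = 20658 − (18−1)×1214 = 20658 − 20638 = 20

20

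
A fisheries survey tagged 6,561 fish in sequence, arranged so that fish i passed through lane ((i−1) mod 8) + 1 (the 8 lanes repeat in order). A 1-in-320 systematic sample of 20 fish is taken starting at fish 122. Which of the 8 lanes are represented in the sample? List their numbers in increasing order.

2

Consecutive selections differ by k = 320, so their lane numbers differ by 320 mod 8 = 0.
gcd(320, 8) = 8, so the sample visits 8/8 = 1 distinct residues mod 8.
Start 122 is lane 2; the lanes hit are 2.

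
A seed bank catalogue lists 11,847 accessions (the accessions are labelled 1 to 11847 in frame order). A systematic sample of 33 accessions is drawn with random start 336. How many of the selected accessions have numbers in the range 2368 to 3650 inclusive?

k = 11847/33 = 359
First selection ≥ 2368: 336 + ⌈(2368−336)/359⌉·359 = 336 + 6×359 = 2490
Last selection ≤ 3650: 336 + ⌊(3650−336)/359⌋·359 = 336 + 9×359 = 3567
Count = 9 − 6 + 1 = 4

4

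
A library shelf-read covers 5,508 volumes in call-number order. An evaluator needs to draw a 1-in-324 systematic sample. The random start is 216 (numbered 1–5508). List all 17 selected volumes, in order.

volume 1: 216
volume 2: 216 + 324 = 540
volume 3: 540 + 324 = 864
volume 4: 864 + 324 = 1188
volume 5: 1188 + 324 = 1512
volume 6: 1512 + 324 = 1836
volume 7: 1836 + 324 = 2160
volume 8: 2160 + 324 = 2484
volume 9: 2484 + 324 = 2808
volume 10: 2808 + 324 = 3132
volume 11: 3132 + 324 = 3456
volume 12: 3456 + 324 = 3780
volume 13: 3780 + 324 = 4104
volume 14: 4104 + 324 = 4428
volume 15: 4428 + 324 = 4752
volume 16: 4752 + 324 = 5076
volume 17: 5076 + 324 = 5400

216, 540, 864, 1188, 1512, 1836, 2160, 2484, 2808, 3132, 3456, 3780, 4104, 4428, 4752, 5076, 5400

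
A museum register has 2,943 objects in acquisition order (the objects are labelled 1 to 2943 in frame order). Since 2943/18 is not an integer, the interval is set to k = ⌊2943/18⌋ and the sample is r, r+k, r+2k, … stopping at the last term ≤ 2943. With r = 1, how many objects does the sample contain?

k = ⌊2943/18⌋ = 163
Achieved size = ⌊(2943 − 1)/163⌋ + 1 = ⌊2942/163⌋ + 1 = 18 + 1 = 19
(last selection: 1 + 18×163 = 2935 ≤ 2943; next would be 3098 > 2943)

19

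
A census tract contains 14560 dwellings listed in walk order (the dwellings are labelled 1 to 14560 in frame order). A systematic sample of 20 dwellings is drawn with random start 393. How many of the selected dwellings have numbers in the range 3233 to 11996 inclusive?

k = 14560/20 = 728
First selection ≥ 3233: 393 + ⌈(3233−393)/728⌉·728 = 393 + 4×728 = 3305
Last selection ≤ 11996: 393 + ⌊(11996−393)/728⌋·728 = 393 + 15×728 = 11313
Count = 15 − 4 + 1 = 12

12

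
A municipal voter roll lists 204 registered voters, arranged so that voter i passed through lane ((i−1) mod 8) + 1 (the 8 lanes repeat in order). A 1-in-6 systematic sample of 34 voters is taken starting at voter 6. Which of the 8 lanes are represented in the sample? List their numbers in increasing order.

Consecutive selections differ by k = 6, so their lane numbers differ by 6 mod 8 = 6.
gcd(6, 8) = 2, so the sample visits 8/2 = 4 distinct residues mod 8.
Start 6 is lane 6; the lanes hit are 2, 4, 6, 8.

2, 4, 6, 8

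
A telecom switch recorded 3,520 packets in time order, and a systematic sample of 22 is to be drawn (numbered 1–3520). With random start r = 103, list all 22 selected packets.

103, 263, 423, 583, 743, 903, 1063, 1223, 1383, 1543, 1703, 1863, 2023, 2183, 2343, 2503, 2663, 2823, 2983, 3143, 3303, 3463

k = N/n = 3520/22 = 160
packet 1: 103
packet 2: 103 + 160 = 263
packet 3: 263 + 160 = 423
packet 4: 423 + 160 = 583
packet 5: 583 + 160 = 743
packet 6: 743 + 160 = 903
packet 7: 903 + 160 = 1063
packet 8: 1063 + 160 = 1223
packet 9: 1223 + 160 = 1383
packet 10: 1383 + 160 = 1543
packet 11: 1543 + 160 = 1703
packet 12: 1703 + 160 = 1863
packet 13: 1863 + 160 = 2023
packet 14: 2023 + 160 = 2183
packet 15: 2183 + 160 = 2343
packet 16: 2343 + 160 = 2503
packet 17: 2503 + 160 = 2663
packet 18: 2663 + 160 = 2823
packet 19: 2823 + 160 = 2983
packet 20: 2983 + 160 = 3143
packet 21: 3143 + 160 = 3303
packet 22: 3303 + 160 = 3463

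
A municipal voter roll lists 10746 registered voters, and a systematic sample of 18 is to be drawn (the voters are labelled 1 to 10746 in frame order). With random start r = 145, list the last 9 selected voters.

k = N/n = 10746/18 = 597
10th selection = 145 + 9×597 = 5518
11th: 5518 + 597 = 6115
12th: 6115 + 597 = 6712
13th: 6712 + 597 = 7309
14th: 7309 + 597 = 7906
15th: 7906 + 597 = 8503
16th: 8503 + 597 = 9100
17th: 9100 + 597 = 9697
18th: 9697 + 597 = 10294

5518, 6115, 6712, 7309, 7906, 8503, 9100, 9697, 10294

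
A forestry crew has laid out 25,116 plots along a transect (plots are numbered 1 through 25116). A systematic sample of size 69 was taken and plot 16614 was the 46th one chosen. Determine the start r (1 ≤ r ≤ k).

234

k = 25116/69 = 364
r = 16614 − (46−1)×364 = 16614 − 16380 = 234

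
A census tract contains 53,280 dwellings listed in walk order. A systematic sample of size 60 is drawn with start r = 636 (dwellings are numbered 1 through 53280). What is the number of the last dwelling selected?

53028

k = 53280/60 = 888
60th selection = r + (60−1)·k = 636 + 59×888 = 636 + 52392 = 53028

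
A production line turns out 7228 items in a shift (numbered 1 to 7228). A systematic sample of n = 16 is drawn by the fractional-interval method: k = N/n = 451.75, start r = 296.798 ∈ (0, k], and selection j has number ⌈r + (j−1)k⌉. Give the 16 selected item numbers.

j=1: r + 0k = 296.798 → ⌈·⌉ = 297
j=2: r + 1k = 748.548 → ⌈·⌉ = 749
j=3: r + 2k = 1200.298 → ⌈·⌉ = 1201
j=4: r + 3k = 1652.048 → ⌈·⌉ = 1653
j=5: r + 4k = 2103.798 → ⌈·⌉ = 2104
j=6: r + 5k = 2555.548 → ⌈·⌉ = 2556
j=7: r + 6k = 3007.298 → ⌈·⌉ = 3008
j=8: r + 7k = 3459.048 → ⌈·⌉ = 3460
j=9: r + 8k = 3910.798 → ⌈·⌉ = 3911
j=10: r + 9k = 4362.548 → ⌈·⌉ = 4363
j=11: r + 10k = 4814.298 → ⌈·⌉ = 4815
j=12: r + 11k = 5266.048 → ⌈·⌉ = 5267
j=13: r + 12k = 5717.798 → ⌈·⌉ = 5718
j=14: r + 13k = 6169.548 → ⌈·⌉ = 6170
j=15: r + 14k = 6621.298 → ⌈·⌉ = 6622
j=16: r + 15k = 7073.048 → ⌈·⌉ = 7074

297, 749, 1201, 1653, 2104, 2556, 3008, 3460, 3911, 4363, 4815, 5267, 5718, 6170, 6622, 7074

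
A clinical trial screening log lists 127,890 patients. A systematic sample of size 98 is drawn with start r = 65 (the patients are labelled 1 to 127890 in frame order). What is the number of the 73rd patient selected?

k = 127890/98 = 1305
73rd selection = r + (73−1)·k = 65 + 72×1305 = 65 + 93960 = 94025

94025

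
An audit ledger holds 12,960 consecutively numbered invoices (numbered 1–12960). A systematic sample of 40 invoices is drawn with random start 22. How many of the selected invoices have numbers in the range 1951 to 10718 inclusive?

k = 12960/40 = 324
First selection ≥ 1951: 22 + ⌈(1951−22)/324⌉·324 = 22 + 6×324 = 1966
Last selection ≤ 10718: 22 + ⌊(10718−22)/324⌋·324 = 22 + 33×324 = 10714
Count = 33 − 6 + 1 = 28

28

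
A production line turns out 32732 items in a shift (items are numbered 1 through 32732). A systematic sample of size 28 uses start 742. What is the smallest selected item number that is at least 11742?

12432

k = 32732/28 = 1169
Steps past start: ⌈(11742 − 742)/1169⌉ = ⌈11000/1169⌉ = 10
Selected item: 742 + 10×1169 = 12432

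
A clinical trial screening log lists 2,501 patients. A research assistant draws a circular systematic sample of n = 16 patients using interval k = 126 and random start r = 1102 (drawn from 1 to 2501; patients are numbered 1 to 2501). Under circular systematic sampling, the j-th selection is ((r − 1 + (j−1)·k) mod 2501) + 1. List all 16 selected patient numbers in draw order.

1102, 1228, 1354, 1480, 1606, 1732, 1858, 1984, 2110, 2236, 2362, 2488, 113, 239, 365, 491

Selection 1: 1102
Selection 2: 1102 + 126 = 1228
Selection 3: 1228 + 126 = 1354
Selection 4: 1354 + 126 = 1480
Selection 5: 1480 + 126 = 1606
Selection 6: 1606 + 126 = 1732
Selection 7: 1732 + 126 = 1858
Selection 8: 1858 + 126 = 1984
Selection 9: 1984 + 126 = 2110
Selection 10: 2110 + 126 = 2236
Selection 11: 2236 + 126 = 2362
Selection 12: 2362 + 126 = 2488
Selection 13: 2488 + 126 = 2614 → 2614 − 2501 = 113
Selection 14: 113 + 126 = 239
Selection 15: 239 + 126 = 365
Selection 16: 365 + 126 = 491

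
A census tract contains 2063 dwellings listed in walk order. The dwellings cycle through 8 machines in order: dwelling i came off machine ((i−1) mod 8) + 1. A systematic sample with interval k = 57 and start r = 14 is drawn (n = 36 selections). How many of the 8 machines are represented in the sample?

8

Consecutive selections differ by k = 57, so their machine numbers differ by 57 mod 8 = 1.
gcd(57, 8) = 1, so the sample visits 8/1 = 8 distinct residues mod 8.
Start 14 is machine 6; the machines hit are 1, 2, 3, 4, 5, 6, 7, 8.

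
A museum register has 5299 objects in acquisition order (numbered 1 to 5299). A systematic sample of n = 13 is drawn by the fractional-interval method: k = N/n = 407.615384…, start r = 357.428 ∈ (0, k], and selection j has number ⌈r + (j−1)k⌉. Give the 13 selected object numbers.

358, 766, 1173, 1581, 1988, 2396, 2804, 3211, 3619, 4026, 4434, 4842, 5249

j=1: r + 0k = 357.428 → ⌈·⌉ = 358
j=2: r + 1k = 765.043384… → ⌈·⌉ = 766
j=3: r + 2k = 1172.658769… → ⌈·⌉ = 1173
j=4: r + 3k = 1580.274153… → ⌈·⌉ = 1581
j=5: r + 4k = 1987.889538… → ⌈·⌉ = 1988
j=6: r + 5k = 2395.504923… → ⌈·⌉ = 2396
j=7: r + 6k = 2803.120307… → ⌈·⌉ = 2804
j=8: r + 7k = 3210.735692… → ⌈·⌉ = 3211
j=9: r + 8k = 3618.351076… → ⌈·⌉ = 3619
j=10: r + 9k = 4025.966461… → ⌈·⌉ = 4026
j=11: r + 10k = 4433.581846… → ⌈·⌉ = 4434
j=12: r + 11k = 4841.197230… → ⌈·⌉ = 4842
j=13: r + 12k = 5248.812615… → ⌈·⌉ = 5249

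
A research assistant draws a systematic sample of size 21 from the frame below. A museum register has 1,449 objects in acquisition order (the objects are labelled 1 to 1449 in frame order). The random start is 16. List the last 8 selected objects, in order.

913, 982, 1051, 1120, 1189, 1258, 1327, 1396

k = N/n = 1449/21 = 69
14th selection = 16 + 13×69 = 913
15th: 913 + 69 = 982
16th: 982 + 69 = 1051
17th: 1051 + 69 = 1120
18th: 1120 + 69 = 1189
19th: 1189 + 69 = 1258
20th: 1258 + 69 = 1327
21st: 1327 + 69 = 1396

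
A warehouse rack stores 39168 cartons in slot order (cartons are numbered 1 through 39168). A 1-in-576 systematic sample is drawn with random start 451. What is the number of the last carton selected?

k = 576
68th selection = r + (68−1)·k = 451 + 67×576 = 451 + 38592 = 39043

39043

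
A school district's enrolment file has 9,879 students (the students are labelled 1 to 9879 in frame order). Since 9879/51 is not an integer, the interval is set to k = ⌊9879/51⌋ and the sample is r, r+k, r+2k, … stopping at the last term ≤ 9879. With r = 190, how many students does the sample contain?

k = ⌊9879/51⌋ = 193
Achieved size = ⌊(9879 − 190)/193⌋ + 1 = ⌊9689/193⌋ + 1 = 50 + 1 = 51
(last selection: 190 + 50×193 = 9840 ≤ 9879; next would be 10033 > 9879)

51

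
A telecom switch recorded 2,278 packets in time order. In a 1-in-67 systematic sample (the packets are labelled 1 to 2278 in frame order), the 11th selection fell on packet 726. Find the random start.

56

k = 67
r = 726 − (11−1)×67 = 726 − 670 = 56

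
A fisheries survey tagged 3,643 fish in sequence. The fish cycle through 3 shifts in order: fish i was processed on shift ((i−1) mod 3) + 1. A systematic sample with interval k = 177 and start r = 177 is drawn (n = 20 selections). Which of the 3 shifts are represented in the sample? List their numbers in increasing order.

Consecutive selections differ by k = 177, so their shift numbers differ by 177 mod 3 = 0.
gcd(177, 3) = 3, so the sample visits 3/3 = 1 distinct residues mod 3.
Start 177 is shift 3; the shifts hit are 3.

3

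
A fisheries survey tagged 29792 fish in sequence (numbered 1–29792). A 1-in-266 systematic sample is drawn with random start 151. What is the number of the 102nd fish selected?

27017

k = 266
102nd selection = r + (102−1)·k = 151 + 101×266 = 151 + 26866 = 27017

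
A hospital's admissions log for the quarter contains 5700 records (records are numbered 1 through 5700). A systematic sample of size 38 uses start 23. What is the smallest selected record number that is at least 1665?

k = 5700/38 = 150
Steps past start: ⌈(1665 − 23)/150⌉ = ⌈1642/150⌉ = 11
Selected record: 23 + 11×150 = 1673

1673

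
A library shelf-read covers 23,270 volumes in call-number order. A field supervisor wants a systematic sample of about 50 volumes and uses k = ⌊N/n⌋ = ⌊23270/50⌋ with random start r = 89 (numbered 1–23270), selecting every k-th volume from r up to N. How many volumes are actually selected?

50

k = ⌊23270/50⌋ = 465
Achieved size = ⌊(23270 − 89)/465⌋ + 1 = ⌊23181/465⌋ + 1 = 49 + 1 = 50
(last selection: 89 + 49×465 = 22874 ≤ 23270; next would be 23339 > 23270)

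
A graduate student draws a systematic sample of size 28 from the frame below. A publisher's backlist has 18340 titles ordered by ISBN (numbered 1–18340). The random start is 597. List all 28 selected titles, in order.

k = N/n = 18340/28 = 655
title 1: 597
title 2: 597 + 655 = 1252
title 3: 1252 + 655 = 1907
title 4: 1907 + 655 = 2562
title 5: 2562 + 655 = 3217
title 6: 3217 + 655 = 3872
title 7: 3872 + 655 = 4527
title 8: 4527 + 655 = 5182
title 9: 5182 + 655 = 5837
title 10: 5837 + 655 = 6492
title 11: 6492 + 655 = 7147
title 12: 7147 + 655 = 7802
title 13: 7802 + 655 = 8457
title 14: 8457 + 655 = 9112
title 15: 9112 + 655 = 9767
title 16: 9767 + 655 = 10422
title 17: 10422 + 655 = 11077
title 18: 11077 + 655 = 11732
title 19: 11732 + 655 = 12387
title 20: 12387 + 655 = 13042
title 21: 13042 + 655 = 13697
title 22: 13697 + 655 = 14352
title 23: 14352 + 655 = 15007
title 24: 15007 + 655 = 15662
title 25: 15662 + 655 = 16317
title 26: 16317 + 655 = 16972
title 27: 16972 + 655 = 17627
title 28: 17627 + 655 = 18282

597, 1252, 1907, 2562, 3217, 3872, 4527, 5182, 5837, 6492, 7147, 7802, 8457, 9112, 9767, 10422, 11077, 11732, 12387, 13042, 13697, 14352, 15007, 15662, 16317, 16972, 17627, 18282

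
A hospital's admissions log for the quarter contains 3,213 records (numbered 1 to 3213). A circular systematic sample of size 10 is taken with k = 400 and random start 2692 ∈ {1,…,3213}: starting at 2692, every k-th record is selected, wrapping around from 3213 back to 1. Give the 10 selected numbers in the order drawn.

Selection 1: 2692
Selection 2: 2692 + 400 = 3092
Selection 3: 3092 + 400 = 3492 → 3492 − 3213 = 279
Selection 4: 279 + 400 = 679
Selection 5: 679 + 400 = 1079
Selection 6: 1079 + 400 = 1479
Selection 7: 1479 + 400 = 1879
Selection 8: 1879 + 400 = 2279
Selection 9: 2279 + 400 = 2679
Selection 10: 2679 + 400 = 3079

2692, 3092, 279, 679, 1079, 1479, 1879, 2279, 2679, 3079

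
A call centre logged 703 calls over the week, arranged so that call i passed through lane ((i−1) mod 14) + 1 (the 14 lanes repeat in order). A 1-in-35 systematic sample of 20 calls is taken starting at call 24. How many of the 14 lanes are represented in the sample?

Consecutive selections differ by k = 35, so their lane numbers differ by 35 mod 14 = 7.
gcd(35, 14) = 7, so the sample visits 14/7 = 2 distinct residues mod 14.
Start 24 is lane 10; the lanes hit are 3, 10.

2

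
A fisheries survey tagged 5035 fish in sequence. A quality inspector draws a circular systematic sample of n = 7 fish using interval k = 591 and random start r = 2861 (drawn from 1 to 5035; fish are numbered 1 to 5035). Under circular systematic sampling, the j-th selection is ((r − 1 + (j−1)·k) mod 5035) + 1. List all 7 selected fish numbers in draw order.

Selection 1: 2861
Selection 2: 2861 + 591 = 3452
Selection 3: 3452 + 591 = 4043
Selection 4: 4043 + 591 = 4634
Selection 5: 4634 + 591 = 5225 → 5225 − 5035 = 190
Selection 6: 190 + 591 = 781
Selection 7: 781 + 591 = 1372

2861, 3452, 4043, 4634, 190, 781, 1372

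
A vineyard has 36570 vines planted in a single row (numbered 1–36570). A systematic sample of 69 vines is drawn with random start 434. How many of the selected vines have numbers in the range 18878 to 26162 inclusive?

k = 36570/69 = 530
First selection ≥ 18878: 434 + ⌈(18878−434)/530⌉·530 = 434 + 35×530 = 18984
Last selection ≤ 26162: 434 + ⌊(26162−434)/530⌋·530 = 434 + 48×530 = 25874
Count = 48 − 35 + 1 = 14

14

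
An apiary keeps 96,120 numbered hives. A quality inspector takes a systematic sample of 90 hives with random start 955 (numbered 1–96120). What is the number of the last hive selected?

96007

k = 96120/90 = 1068
90th selection = r + (90−1)·k = 955 + 89×1068 = 955 + 95052 = 96007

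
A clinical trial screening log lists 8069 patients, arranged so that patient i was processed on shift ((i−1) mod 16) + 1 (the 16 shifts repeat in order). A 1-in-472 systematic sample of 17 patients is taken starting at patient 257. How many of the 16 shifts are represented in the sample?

Consecutive selections differ by k = 472, so their shift numbers differ by 472 mod 16 = 8.
gcd(472, 16) = 8, so the sample visits 16/8 = 2 distinct residues mod 16.
Start 257 is shift 1; the shifts hit are 1, 9.

2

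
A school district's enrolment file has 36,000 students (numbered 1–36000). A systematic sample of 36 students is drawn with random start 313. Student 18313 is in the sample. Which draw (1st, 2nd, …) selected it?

k = 36000/36 = 1000
position = (18313 − 313)/1000 + 1 = 18000/1000 + 1 = 18 + 1 = 19

19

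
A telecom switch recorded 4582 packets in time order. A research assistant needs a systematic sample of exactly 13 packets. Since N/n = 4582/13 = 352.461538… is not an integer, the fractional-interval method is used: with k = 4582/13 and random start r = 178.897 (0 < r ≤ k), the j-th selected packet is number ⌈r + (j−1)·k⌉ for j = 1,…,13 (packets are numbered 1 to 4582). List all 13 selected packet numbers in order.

179, 532, 884, 1237, 1589, 1942, 2294, 2647, 2999, 3352, 3704, 4056, 4409

j=1: r + 0k = 178.897 → ⌈·⌉ = 179
j=2: r + 1k = 531.358538… → ⌈·⌉ = 532
j=3: r + 2k = 883.820076… → ⌈·⌉ = 884
j=4: r + 3k = 1236.281615… → ⌈·⌉ = 1237
j=5: r + 4k = 1588.743153… → ⌈·⌉ = 1589
j=6: r + 5k = 1941.204692… → ⌈·⌉ = 1942
j=7: r + 6k = 2293.666230… → ⌈·⌉ = 2294
j=8: r + 7k = 2646.127769… → ⌈·⌉ = 2647
j=9: r + 8k = 2998.589307… → ⌈·⌉ = 2999
j=10: r + 9k = 3351.050846… → ⌈·⌉ = 3352
j=11: r + 10k = 3703.512384… → ⌈·⌉ = 3704
j=12: r + 11k = 4055.973923… → ⌈·⌉ = 4056
j=13: r + 12k = 4408.435461… → ⌈·⌉ = 4409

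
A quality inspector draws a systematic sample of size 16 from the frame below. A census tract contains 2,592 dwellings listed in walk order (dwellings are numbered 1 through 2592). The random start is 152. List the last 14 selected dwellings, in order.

k = N/n = 2592/16 = 162
3rd selection = 152 + 2×162 = 476
4th: 476 + 162 = 638
5th: 638 + 162 = 800
6th: 800 + 162 = 962
7th: 962 + 162 = 1124
8th: 1124 + 162 = 1286
9th: 1286 + 162 = 1448
10th: 1448 + 162 = 1610
11th: 1610 + 162 = 1772
12th: 1772 + 162 = 1934
13th: 1934 + 162 = 2096
14th: 2096 + 162 = 2258
15th: 2258 + 162 = 2420
16th: 2420 + 162 = 2582

476, 638, 800, 962, 1124, 1286, 1448, 1610, 1772, 1934, 2096, 2258, 2420, 2582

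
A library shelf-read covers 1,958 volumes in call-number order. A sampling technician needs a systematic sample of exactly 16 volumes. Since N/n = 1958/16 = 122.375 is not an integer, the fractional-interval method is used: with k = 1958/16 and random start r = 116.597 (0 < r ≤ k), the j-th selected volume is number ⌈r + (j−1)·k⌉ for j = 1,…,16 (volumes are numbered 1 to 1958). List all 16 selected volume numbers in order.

j=1: r + 0k = 116.597 → ⌈·⌉ = 117
j=2: r + 1k = 238.972 → ⌈·⌉ = 239
j=3: r + 2k = 361.347 → ⌈·⌉ = 362
j=4: r + 3k = 483.722 → ⌈·⌉ = 484
j=5: r + 4k = 606.097 → ⌈·⌉ = 607
j=6: r + 5k = 728.472 → ⌈·⌉ = 729
j=7: r + 6k = 850.847 → ⌈·⌉ = 851
j=8: r + 7k = 973.222 → ⌈·⌉ = 974
j=9: r + 8k = 1095.597 → ⌈·⌉ = 1096
j=10: r + 9k = 1217.972 → ⌈·⌉ = 1218
j=11: r + 10k = 1340.347 → ⌈·⌉ = 1341
j=12: r + 11k = 1462.722 → ⌈·⌉ = 1463
j=13: r + 12k = 1585.097 → ⌈·⌉ = 1586
j=14: r + 13k = 1707.472 → ⌈·⌉ = 1708
j=15: r + 14k = 1829.847 → ⌈·⌉ = 1830
j=16: r + 15k = 1952.222 → ⌈·⌉ = 1953

117, 239, 362, 484, 607, 729, 851, 974, 1096, 1218, 1341, 1463, 1586, 1708, 1830, 1953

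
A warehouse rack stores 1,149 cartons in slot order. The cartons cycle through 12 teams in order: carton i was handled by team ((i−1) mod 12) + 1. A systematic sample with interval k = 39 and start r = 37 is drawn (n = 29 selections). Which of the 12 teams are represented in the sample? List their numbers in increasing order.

1, 4, 7, 10

Consecutive selections differ by k = 39, so their team numbers differ by 39 mod 12 = 3.
gcd(39, 12) = 3, so the sample visits 12/3 = 4 distinct residues mod 12.
Start 37 is team 1; the teams hit are 1, 4, 7, 10.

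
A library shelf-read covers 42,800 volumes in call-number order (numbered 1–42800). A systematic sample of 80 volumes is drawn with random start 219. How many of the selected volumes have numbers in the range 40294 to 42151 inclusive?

4

k = 42800/80 = 535
First selection ≥ 40294: 219 + ⌈(40294−219)/535⌉·535 = 219 + 75×535 = 40344
Last selection ≤ 42151: 219 + ⌊(42151−219)/535⌋·535 = 219 + 78×535 = 41949
Count = 78 − 75 + 1 = 4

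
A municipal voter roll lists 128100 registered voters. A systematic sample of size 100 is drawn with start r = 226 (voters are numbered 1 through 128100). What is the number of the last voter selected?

127045

k = 128100/100 = 1281
100th selection = r + (100−1)·k = 226 + 99×1281 = 226 + 126819 = 127045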